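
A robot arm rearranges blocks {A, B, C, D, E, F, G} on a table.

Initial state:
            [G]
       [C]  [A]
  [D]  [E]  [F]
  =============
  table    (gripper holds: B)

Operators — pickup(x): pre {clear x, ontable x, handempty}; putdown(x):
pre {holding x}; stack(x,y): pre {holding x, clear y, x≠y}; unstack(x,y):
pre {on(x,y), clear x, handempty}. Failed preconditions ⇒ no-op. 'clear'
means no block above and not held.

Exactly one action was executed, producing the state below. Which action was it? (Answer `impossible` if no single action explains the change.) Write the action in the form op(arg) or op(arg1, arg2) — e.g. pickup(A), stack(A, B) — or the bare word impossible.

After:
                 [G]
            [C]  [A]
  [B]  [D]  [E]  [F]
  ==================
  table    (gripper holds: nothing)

putdown(B)

target: towers=[B; D; E/C; F/A/G] holding=-
        putdown(B) → towers=[B; D; E/C; F/A/G] holding=-  ← match
       stack(B, G) → towers=[D; E/C; F/A/G/B] holding=-
       stack(B, D) → towers=[D/B; E/C; F/A/G] holding=-
       stack(B, C) → towers=[D; E/C/B; F/A/G] holding=-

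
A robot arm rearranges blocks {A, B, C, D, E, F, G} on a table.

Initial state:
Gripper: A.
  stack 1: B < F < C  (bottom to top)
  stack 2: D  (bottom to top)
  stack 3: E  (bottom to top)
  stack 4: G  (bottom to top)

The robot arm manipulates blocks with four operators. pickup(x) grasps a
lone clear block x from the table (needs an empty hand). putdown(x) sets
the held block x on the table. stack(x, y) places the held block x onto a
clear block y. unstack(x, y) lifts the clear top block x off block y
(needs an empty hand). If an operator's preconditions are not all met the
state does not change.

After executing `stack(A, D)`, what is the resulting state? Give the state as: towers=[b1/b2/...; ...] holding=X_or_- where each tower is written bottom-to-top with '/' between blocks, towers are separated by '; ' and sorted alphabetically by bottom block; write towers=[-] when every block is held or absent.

towers=[B/F/C; D/A; E; G] holding=-

before: towers=[B/F/C; D; E; G] holding=A
pre[stack(A, D)]: holding(A) ✓, clear(D) ✓, A≠D ✓
all met → apply stack(A, D)
after:  towers=[B/F/C; D/A; E; G] holding=-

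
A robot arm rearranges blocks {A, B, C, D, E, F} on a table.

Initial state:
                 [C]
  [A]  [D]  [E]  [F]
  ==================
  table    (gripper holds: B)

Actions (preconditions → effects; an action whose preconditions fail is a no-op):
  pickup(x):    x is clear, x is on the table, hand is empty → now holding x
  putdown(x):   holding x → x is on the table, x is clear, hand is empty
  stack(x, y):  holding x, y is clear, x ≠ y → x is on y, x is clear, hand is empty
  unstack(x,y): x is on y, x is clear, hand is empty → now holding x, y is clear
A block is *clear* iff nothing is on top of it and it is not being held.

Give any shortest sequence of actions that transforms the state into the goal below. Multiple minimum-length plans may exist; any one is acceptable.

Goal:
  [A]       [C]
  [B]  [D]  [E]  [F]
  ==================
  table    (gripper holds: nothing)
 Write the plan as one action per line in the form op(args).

putdown(B)
pickup(A)
stack(A, B)
unstack(C, F)
stack(C, E)

step 1 (putdown(B)): towers=[A; B; D; E; F/C] holding=-
step 2 (pickup(A)): towers=[B; D; E; F/C] holding=A
step 3 (stack(A, B)): towers=[B/A; D; E; F/C] holding=-
step 4 (unstack(C, F)): towers=[B/A; D; E; F] holding=C
step 5 (stack(C, E)): towers=[B/A; D; E/C; F] holding=-
goal check: towers=[B/A; D; E/C; F] holding=- — reached (length 5, optimal by BFS)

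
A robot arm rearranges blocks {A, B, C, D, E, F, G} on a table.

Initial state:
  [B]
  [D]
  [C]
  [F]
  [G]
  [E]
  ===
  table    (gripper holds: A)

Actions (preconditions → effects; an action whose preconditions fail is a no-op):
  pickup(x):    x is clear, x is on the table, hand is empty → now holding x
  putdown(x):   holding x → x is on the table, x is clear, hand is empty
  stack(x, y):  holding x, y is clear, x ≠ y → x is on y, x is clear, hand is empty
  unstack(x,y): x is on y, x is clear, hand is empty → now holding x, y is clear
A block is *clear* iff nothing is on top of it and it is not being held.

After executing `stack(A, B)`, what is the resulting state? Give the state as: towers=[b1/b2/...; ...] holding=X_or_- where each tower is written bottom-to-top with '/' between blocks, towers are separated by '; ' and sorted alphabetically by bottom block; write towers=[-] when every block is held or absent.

before: towers=[E/G/F/C/D/B] holding=A
pre[stack(A, B)]: holding(A) ✓, clear(B) ✓, A≠B ✓
all met → apply stack(A, B)
after:  towers=[E/G/F/C/D/B/A] holding=-

towers=[E/G/F/C/D/B/A] holding=-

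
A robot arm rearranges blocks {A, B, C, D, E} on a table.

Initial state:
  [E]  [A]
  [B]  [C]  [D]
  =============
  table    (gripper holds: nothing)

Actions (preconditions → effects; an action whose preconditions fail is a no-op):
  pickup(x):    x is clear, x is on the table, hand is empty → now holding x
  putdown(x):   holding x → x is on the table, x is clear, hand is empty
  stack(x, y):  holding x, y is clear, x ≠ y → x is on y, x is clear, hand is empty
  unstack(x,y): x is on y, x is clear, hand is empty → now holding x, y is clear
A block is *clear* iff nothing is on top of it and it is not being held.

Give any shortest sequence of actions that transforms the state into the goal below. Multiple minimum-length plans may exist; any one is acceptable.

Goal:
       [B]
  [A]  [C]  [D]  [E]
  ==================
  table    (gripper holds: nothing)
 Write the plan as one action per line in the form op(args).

unstack(A, C)
putdown(A)
unstack(E, B)
putdown(E)
pickup(B)
stack(B, C)

step 1 (unstack(A, C)): towers=[B/E; C; D] holding=A
step 2 (putdown(A)): towers=[A; B/E; C; D] holding=-
step 3 (unstack(E, B)): towers=[A; B; C; D] holding=E
step 4 (putdown(E)): towers=[A; B; C; D; E] holding=-
step 5 (pickup(B)): towers=[A; C; D; E] holding=B
step 6 (stack(B, C)): towers=[A; C/B; D; E] holding=-
goal check: towers=[A; C/B; D; E] holding=- — reached (length 6, optimal by BFS)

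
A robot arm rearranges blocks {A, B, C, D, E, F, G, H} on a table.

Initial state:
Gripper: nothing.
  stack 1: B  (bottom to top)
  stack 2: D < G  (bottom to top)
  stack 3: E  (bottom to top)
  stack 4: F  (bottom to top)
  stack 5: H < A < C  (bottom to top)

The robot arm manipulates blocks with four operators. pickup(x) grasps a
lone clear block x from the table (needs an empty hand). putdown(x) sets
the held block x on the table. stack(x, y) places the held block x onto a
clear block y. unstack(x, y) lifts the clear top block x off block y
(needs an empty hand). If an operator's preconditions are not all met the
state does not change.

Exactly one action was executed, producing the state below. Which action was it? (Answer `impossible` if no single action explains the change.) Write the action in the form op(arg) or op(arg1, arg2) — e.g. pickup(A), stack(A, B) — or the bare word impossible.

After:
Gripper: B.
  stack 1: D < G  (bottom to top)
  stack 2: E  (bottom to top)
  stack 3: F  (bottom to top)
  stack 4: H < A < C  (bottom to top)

target: towers=[D/G; E; F; H/A/C] holding=B
     unstack(G, D) → towers=[B; D; E; F; H/A/C] holding=G
         pickup(E) → towers=[B; D/G; F; H/A/C] holding=E
         pickup(B) → towers=[D/G; E; F; H/A/C] holding=B  ← match
         pickup(F) → towers=[B; D/G; E; H/A/C] holding=F
     unstack(C, A) → towers=[B; D/G; E; F; H/A] holding=C

pickup(B)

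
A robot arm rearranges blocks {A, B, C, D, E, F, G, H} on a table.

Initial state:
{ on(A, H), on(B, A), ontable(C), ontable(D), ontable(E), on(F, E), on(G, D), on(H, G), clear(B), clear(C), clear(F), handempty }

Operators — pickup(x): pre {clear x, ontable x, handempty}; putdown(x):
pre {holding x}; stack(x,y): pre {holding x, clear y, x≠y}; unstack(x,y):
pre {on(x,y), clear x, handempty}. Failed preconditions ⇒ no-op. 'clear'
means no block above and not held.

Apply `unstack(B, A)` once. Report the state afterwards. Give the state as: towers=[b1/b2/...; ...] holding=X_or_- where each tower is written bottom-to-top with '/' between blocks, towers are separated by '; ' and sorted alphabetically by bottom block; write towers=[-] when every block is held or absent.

towers=[C; D/G/H/A; E/F] holding=B

before: towers=[C; D/G/H/A/B; E/F] holding=-
pre[unstack(B, A)]: on(B,A) yes, clear(B) yes, handempty yes
all met → apply unstack(B, A)
after:  towers=[C; D/G/H/A; E/F] holding=B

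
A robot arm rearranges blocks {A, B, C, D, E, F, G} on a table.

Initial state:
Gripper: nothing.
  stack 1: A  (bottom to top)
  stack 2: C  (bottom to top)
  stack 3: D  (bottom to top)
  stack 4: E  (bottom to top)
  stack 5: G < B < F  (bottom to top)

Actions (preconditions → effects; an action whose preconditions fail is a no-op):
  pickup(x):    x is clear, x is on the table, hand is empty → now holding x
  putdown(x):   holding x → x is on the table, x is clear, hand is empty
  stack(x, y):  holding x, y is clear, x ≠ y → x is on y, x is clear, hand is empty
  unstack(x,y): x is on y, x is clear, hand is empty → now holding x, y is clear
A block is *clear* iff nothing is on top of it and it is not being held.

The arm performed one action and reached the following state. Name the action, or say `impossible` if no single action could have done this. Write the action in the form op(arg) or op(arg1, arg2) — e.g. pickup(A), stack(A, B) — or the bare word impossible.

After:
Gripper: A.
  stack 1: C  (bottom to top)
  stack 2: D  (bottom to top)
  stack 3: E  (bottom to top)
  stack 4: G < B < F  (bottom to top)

pickup(A)

target: towers=[C; D; E; G/B/F] holding=A
     unstack(F, B) → towers=[A; C; D; E; G/B] holding=F
         pickup(D) → towers=[A; C; E; G/B/F] holding=D
         pickup(A) → towers=[C; D; E; G/B/F] holding=A  ← match
         pickup(E) → towers=[A; C; D; G/B/F] holding=E
         pickup(C) → towers=[A; D; E; G/B/F] holding=C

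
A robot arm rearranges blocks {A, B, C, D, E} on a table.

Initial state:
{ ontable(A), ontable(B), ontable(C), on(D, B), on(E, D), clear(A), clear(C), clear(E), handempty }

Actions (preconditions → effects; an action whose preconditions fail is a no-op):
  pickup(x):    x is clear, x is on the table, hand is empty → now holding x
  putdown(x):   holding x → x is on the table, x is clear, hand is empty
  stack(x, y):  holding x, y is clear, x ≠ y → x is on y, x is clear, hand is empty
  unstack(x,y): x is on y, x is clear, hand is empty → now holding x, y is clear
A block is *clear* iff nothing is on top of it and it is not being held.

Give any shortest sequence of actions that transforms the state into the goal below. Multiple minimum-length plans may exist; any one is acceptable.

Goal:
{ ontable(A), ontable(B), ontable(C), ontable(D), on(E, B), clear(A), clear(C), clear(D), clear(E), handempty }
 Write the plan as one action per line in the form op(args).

step 1 (unstack(E, D)): towers=[A; B/D; C] holding=E
step 2 (putdown(E)): towers=[A; B/D; C; E] holding=-
step 3 (unstack(D, B)): towers=[A; B; C; E] holding=D
step 4 (putdown(D)): towers=[A; B; C; D; E] holding=-
step 5 (pickup(E)): towers=[A; B; C; D] holding=E
step 6 (stack(E, B)): towers=[A; B/E; C; D] holding=-
goal check: towers=[A; B/E; C; D] holding=- — reached (length 6, optimal by BFS)

unstack(E, D)
putdown(E)
unstack(D, B)
putdown(D)
pickup(E)
stack(E, B)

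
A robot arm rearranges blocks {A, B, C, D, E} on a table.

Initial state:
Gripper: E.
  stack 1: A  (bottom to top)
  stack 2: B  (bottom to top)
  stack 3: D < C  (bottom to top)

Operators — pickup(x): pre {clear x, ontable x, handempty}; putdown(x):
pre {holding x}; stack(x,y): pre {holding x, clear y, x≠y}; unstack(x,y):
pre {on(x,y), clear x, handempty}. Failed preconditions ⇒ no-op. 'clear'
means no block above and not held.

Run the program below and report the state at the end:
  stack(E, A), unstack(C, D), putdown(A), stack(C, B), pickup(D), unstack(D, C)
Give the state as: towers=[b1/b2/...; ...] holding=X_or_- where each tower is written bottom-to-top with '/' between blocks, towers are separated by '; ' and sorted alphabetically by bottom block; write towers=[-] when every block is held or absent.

towers=[A/E; B/C] holding=D

step 1 (stack(E, A)): towers=[A/E; B; D/C] holding=-
step 2 (unstack(C, D)): towers=[A/E; B; D] holding=C
step 3 (putdown(A)) [no-op]: towers=[A/E; B; D] holding=C
step 4 (stack(C, B)): towers=[A/E; B/C; D] holding=-
step 5 (pickup(D)): towers=[A/E; B/C] holding=D
step 6 (unstack(D, C)) [no-op]: towers=[A/E; B/C] holding=D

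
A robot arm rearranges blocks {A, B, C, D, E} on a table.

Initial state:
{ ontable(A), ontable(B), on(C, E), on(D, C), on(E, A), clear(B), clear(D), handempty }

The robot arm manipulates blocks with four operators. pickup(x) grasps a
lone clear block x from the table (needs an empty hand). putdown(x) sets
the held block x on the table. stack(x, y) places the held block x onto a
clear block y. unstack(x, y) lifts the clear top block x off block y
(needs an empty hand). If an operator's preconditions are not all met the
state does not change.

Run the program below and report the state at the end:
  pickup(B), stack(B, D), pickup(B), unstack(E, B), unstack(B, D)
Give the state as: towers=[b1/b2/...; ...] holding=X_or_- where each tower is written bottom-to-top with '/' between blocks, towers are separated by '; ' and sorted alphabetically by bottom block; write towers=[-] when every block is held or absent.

towers=[A/E/C/D] holding=B

step 1 (pickup(B)): towers=[A/E/C/D] holding=B
step 2 (stack(B, D)): towers=[A/E/C/D/B] holding=-
step 3 (pickup(B)) [no-op]: towers=[A/E/C/D/B] holding=-
step 4 (unstack(E, B)) [no-op]: towers=[A/E/C/D/B] holding=-
step 5 (unstack(B, D)): towers=[A/E/C/D] holding=B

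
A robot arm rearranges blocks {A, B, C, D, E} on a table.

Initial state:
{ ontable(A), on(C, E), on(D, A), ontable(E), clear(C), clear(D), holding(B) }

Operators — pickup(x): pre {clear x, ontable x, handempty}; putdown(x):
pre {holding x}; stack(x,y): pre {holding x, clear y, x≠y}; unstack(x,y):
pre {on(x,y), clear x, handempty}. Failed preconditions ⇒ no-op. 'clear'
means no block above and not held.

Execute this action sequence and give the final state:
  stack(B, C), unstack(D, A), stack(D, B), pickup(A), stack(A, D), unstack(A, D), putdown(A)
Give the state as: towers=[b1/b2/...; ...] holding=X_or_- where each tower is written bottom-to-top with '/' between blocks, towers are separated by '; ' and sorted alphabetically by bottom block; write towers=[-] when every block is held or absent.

towers=[A; E/C/B/D] holding=-

step 1 (stack(B, C)): towers=[A/D; E/C/B] holding=-
step 2 (unstack(D, A)): towers=[A; E/C/B] holding=D
step 3 (stack(D, B)): towers=[A; E/C/B/D] holding=-
step 4 (pickup(A)): towers=[E/C/B/D] holding=A
step 5 (stack(A, D)): towers=[E/C/B/D/A] holding=-
step 6 (unstack(A, D)): towers=[E/C/B/D] holding=A
step 7 (putdown(A)): towers=[A; E/C/B/D] holding=-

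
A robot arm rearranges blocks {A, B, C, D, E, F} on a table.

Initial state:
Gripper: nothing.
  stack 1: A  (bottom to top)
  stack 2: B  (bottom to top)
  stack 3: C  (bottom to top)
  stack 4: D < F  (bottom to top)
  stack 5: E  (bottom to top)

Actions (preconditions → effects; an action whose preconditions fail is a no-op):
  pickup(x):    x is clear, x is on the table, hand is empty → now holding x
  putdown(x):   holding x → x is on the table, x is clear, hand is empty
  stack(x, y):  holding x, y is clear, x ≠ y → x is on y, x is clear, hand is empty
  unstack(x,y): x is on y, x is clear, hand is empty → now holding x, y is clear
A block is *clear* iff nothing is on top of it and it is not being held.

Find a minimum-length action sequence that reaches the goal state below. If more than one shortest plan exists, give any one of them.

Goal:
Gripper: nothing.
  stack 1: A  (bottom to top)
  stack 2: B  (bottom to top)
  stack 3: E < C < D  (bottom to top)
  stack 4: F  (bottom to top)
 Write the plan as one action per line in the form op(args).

unstack(F, D)
putdown(F)
pickup(C)
stack(C, E)
pickup(D)
stack(D, C)

step 1 (unstack(F, D)): towers=[A; B; C; D; E] holding=F
step 2 (putdown(F)): towers=[A; B; C; D; E; F] holding=-
step 3 (pickup(C)): towers=[A; B; D; E; F] holding=C
step 4 (stack(C, E)): towers=[A; B; D; E/C; F] holding=-
step 5 (pickup(D)): towers=[A; B; E/C; F] holding=D
step 6 (stack(D, C)): towers=[A; B; E/C/D; F] holding=-
goal check: towers=[A; B; E/C/D; F] holding=- — reached (length 6, optimal by BFS)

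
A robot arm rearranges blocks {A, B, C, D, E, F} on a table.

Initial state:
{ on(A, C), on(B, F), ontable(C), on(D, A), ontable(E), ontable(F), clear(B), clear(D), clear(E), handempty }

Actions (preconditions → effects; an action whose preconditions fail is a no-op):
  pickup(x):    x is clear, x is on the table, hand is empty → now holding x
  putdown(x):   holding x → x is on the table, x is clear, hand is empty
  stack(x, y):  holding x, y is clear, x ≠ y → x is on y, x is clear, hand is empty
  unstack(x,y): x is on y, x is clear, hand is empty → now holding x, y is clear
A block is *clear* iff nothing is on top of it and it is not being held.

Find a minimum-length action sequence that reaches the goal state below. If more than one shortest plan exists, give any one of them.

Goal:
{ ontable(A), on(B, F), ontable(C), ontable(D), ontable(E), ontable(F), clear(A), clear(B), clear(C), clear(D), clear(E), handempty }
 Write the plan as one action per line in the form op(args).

unstack(D, A)
putdown(D)
unstack(A, C)
putdown(A)

step 1 (unstack(D, A)): towers=[C/A; E; F/B] holding=D
step 2 (putdown(D)): towers=[C/A; D; E; F/B] holding=-
step 3 (unstack(A, C)): towers=[C; D; E; F/B] holding=A
step 4 (putdown(A)): towers=[A; C; D; E; F/B] holding=-
goal check: towers=[A; C; D; E; F/B] holding=- — reached (length 4, optimal by BFS)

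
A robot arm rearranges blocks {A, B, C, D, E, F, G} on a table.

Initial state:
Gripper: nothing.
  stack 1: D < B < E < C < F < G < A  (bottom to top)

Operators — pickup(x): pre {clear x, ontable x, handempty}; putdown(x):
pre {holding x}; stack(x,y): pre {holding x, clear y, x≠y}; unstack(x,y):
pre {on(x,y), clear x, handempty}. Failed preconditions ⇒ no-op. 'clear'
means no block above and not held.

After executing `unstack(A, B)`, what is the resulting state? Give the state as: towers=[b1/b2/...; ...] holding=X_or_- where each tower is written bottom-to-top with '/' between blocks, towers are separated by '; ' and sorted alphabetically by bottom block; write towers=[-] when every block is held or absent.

before: towers=[D/B/E/C/F/G/A] holding=-
pre[unstack(A, B)]: on(A,B) fail, clear(A) ok, handempty ok
on(A,B) unmet → unstack(A, B) is a no-op
after:  towers=[D/B/E/C/F/G/A] holding=-

towers=[D/B/E/C/F/G/A] holding=-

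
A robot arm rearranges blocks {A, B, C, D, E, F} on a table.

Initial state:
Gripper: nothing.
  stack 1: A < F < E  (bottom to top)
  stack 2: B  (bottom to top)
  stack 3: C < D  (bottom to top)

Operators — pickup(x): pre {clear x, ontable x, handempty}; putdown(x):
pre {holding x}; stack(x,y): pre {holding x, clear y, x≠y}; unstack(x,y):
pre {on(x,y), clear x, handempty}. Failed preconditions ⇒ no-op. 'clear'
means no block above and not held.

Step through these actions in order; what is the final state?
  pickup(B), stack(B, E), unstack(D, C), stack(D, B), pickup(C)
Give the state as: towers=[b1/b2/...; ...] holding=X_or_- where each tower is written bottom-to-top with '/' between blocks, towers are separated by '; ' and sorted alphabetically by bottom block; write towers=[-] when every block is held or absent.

towers=[A/F/E/B/D] holding=C

step 1 (pickup(B)): towers=[A/F/E; C/D] holding=B
step 2 (stack(B, E)): towers=[A/F/E/B; C/D] holding=-
step 3 (unstack(D, C)): towers=[A/F/E/B; C] holding=D
step 4 (stack(D, B)): towers=[A/F/E/B/D; C] holding=-
step 5 (pickup(C)): towers=[A/F/E/B/D] holding=C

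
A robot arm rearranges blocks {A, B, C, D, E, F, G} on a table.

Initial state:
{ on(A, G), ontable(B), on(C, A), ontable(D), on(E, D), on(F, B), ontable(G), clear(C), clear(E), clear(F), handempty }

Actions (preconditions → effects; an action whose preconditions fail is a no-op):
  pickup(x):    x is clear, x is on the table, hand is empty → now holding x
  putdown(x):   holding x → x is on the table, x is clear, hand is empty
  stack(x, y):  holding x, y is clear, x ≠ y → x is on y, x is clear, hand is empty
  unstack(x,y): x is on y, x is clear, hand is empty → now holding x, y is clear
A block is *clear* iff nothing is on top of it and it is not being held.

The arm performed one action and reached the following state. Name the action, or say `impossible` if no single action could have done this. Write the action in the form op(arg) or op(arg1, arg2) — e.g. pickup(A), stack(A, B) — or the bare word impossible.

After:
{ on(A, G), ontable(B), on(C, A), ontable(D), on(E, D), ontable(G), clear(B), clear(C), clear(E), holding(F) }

target: towers=[B; D/E; G/A/C] holding=F
     unstack(F, B) → towers=[B; D/E; G/A/C] holding=F  ← match
     unstack(E, D) → towers=[B/F; D; G/A/C] holding=E
     unstack(C, A) → towers=[B/F; D/E; G/A] holding=C

unstack(F, B)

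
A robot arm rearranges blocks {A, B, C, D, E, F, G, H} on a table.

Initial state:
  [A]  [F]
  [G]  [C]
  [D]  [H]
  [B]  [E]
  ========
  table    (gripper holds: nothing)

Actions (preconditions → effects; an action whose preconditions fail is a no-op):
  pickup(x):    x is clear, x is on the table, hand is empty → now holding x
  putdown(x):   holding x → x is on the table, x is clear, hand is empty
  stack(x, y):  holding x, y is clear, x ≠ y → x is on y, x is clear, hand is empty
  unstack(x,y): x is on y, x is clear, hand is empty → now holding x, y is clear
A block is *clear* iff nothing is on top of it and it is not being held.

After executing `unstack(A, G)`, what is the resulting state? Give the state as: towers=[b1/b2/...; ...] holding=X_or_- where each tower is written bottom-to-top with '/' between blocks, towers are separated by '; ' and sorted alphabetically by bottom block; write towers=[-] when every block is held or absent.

towers=[B/D/G; E/H/C/F] holding=A

before: towers=[B/D/G/A; E/H/C/F] holding=-
pre[unstack(A, G)]: on(A,G) ok, clear(A) ok, handempty ok
all met → apply unstack(A, G)
after:  towers=[B/D/G; E/H/C/F] holding=A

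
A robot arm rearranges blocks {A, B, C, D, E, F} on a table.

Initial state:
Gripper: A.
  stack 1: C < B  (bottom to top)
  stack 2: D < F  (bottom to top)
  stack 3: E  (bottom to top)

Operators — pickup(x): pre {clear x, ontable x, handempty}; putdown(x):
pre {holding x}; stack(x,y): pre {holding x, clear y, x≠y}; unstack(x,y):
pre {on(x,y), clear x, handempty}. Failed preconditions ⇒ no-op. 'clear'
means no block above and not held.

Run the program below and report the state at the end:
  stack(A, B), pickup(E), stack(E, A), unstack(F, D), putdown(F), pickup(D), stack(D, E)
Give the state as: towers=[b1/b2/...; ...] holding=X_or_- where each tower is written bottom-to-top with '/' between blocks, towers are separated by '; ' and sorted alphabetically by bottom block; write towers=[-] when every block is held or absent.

step 1 (stack(A, B)): towers=[C/B/A; D/F; E] holding=-
step 2 (pickup(E)): towers=[C/B/A; D/F] holding=E
step 3 (stack(E, A)): towers=[C/B/A/E; D/F] holding=-
step 4 (unstack(F, D)): towers=[C/B/A/E; D] holding=F
step 5 (putdown(F)): towers=[C/B/A/E; D; F] holding=-
step 6 (pickup(D)): towers=[C/B/A/E; F] holding=D
step 7 (stack(D, E)): towers=[C/B/A/E/D; F] holding=-

towers=[C/B/A/E/D; F] holding=-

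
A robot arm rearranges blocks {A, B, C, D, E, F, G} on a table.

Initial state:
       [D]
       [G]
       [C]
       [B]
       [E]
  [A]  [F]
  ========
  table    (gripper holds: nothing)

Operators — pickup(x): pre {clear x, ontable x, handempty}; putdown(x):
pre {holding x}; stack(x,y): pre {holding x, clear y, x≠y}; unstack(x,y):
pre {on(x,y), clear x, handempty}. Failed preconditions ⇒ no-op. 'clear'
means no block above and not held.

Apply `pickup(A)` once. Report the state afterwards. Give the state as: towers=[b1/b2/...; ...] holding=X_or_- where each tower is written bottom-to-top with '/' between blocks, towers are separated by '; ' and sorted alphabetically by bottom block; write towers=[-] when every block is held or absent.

before: towers=[A; F/E/B/C/G/D] holding=-
pre[pickup(A)]: clear(A) yes, ontable(A) yes, handempty yes
all met → apply pickup(A)
after:  towers=[F/E/B/C/G/D] holding=A

towers=[F/E/B/C/G/D] holding=A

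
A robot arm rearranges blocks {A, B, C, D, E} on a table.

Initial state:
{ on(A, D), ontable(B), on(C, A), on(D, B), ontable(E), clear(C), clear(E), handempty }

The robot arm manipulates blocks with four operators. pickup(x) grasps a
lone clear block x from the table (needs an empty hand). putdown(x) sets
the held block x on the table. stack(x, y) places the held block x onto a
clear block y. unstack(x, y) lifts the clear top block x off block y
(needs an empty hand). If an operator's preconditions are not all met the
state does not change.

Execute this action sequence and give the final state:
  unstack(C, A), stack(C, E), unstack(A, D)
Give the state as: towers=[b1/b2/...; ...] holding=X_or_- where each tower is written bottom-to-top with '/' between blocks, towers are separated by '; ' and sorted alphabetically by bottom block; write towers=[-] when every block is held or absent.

towers=[B/D; E/C] holding=A

step 1 (unstack(C, A)): towers=[B/D/A; E] holding=C
step 2 (stack(C, E)): towers=[B/D/A; E/C] holding=-
step 3 (unstack(A, D)): towers=[B/D; E/C] holding=A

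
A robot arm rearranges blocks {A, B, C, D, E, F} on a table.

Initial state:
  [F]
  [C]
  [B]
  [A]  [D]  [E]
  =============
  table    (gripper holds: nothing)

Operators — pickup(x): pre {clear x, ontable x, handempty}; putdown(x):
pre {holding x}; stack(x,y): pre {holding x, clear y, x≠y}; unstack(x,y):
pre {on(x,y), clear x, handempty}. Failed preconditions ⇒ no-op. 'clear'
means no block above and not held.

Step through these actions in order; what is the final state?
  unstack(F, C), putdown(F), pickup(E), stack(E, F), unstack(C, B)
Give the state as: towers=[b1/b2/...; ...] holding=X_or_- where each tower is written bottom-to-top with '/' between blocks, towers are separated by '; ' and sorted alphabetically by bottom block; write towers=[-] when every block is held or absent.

step 1 (unstack(F, C)): towers=[A/B/C; D; E] holding=F
step 2 (putdown(F)): towers=[A/B/C; D; E; F] holding=-
step 3 (pickup(E)): towers=[A/B/C; D; F] holding=E
step 4 (stack(E, F)): towers=[A/B/C; D; F/E] holding=-
step 5 (unstack(C, B)): towers=[A/B; D; F/E] holding=C

towers=[A/B; D; F/E] holding=C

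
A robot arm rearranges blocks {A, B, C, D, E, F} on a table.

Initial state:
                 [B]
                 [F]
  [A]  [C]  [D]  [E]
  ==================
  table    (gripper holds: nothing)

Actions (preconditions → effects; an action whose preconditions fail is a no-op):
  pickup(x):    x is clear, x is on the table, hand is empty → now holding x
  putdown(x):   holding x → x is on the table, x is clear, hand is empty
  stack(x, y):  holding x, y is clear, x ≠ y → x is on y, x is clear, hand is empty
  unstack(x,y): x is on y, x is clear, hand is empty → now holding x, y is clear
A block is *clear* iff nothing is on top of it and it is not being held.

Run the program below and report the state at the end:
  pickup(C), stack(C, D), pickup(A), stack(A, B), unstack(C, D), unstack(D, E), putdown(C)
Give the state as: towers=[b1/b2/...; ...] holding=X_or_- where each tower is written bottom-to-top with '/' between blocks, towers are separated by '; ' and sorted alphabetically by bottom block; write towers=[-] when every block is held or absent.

step 1 (pickup(C)): towers=[A; D; E/F/B] holding=C
step 2 (stack(C, D)): towers=[A; D/C; E/F/B] holding=-
step 3 (pickup(A)): towers=[D/C; E/F/B] holding=A
step 4 (stack(A, B)): towers=[D/C; E/F/B/A] holding=-
step 5 (unstack(C, D)): towers=[D; E/F/B/A] holding=C
step 6 (unstack(D, E)) [no-op]: towers=[D; E/F/B/A] holding=C
step 7 (putdown(C)): towers=[C; D; E/F/B/A] holding=-

towers=[C; D; E/F/B/A] holding=-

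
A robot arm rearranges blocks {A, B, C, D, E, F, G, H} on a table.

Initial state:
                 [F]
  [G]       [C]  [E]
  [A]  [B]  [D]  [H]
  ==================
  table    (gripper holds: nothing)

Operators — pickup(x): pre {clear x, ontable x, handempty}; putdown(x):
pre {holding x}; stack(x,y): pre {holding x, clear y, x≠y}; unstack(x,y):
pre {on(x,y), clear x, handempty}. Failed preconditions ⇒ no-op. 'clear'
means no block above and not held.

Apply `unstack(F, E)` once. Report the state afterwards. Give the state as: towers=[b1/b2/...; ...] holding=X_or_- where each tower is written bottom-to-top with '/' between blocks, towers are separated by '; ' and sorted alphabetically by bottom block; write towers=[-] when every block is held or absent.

towers=[A/G; B; D/C; H/E] holding=F

before: towers=[A/G; B; D/C; H/E/F] holding=-
pre[unstack(F, E)]: on(F,E) ok, clear(F) ok, handempty ok
all met → apply unstack(F, E)
after:  towers=[A/G; B; D/C; H/E] holding=F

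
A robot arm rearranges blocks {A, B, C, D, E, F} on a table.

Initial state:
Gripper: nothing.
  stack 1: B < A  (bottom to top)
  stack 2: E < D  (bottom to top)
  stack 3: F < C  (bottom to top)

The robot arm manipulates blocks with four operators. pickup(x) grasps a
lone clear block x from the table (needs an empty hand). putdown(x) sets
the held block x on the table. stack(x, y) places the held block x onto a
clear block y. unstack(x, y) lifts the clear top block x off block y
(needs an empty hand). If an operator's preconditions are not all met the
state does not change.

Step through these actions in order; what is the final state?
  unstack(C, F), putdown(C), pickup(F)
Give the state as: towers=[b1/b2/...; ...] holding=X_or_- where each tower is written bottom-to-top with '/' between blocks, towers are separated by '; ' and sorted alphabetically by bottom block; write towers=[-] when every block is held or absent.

towers=[B/A; C; E/D] holding=F

step 1 (unstack(C, F)): towers=[B/A; E/D; F] holding=C
step 2 (putdown(C)): towers=[B/A; C; E/D; F] holding=-
step 3 (pickup(F)): towers=[B/A; C; E/D] holding=F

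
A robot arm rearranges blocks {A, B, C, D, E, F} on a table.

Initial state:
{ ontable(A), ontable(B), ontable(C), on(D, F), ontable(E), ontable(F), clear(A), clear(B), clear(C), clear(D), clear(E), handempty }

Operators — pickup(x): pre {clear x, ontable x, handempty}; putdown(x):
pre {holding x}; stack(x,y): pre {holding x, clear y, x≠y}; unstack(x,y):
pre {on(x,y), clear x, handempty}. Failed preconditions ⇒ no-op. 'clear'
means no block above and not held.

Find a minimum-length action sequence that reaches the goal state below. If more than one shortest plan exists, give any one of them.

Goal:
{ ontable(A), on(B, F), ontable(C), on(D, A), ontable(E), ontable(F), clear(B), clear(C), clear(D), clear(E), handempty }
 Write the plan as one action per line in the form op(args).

step 1 (unstack(D, F)): towers=[A; B; C; E; F] holding=D
step 2 (stack(D, A)): towers=[A/D; B; C; E; F] holding=-
step 3 (pickup(B)): towers=[A/D; C; E; F] holding=B
step 4 (stack(B, F)): towers=[A/D; C; E; F/B] holding=-
goal check: towers=[A/D; C; E; F/B] holding=- — reached (length 4, optimal by BFS)

unstack(D, F)
stack(D, A)
pickup(B)
stack(B, F)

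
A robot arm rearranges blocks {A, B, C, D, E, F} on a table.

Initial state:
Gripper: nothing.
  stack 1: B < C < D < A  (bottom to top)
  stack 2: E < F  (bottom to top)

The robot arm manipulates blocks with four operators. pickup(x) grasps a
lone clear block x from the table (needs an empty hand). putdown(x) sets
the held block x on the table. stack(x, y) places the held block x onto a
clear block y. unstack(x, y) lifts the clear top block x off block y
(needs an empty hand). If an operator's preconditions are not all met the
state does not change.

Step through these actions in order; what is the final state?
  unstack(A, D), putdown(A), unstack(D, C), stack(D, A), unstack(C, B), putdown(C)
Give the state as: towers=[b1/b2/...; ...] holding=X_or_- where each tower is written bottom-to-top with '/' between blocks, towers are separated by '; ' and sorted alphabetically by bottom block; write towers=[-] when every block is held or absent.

step 1 (unstack(A, D)): towers=[B/C/D; E/F] holding=A
step 2 (putdown(A)): towers=[A; B/C/D; E/F] holding=-
step 3 (unstack(D, C)): towers=[A; B/C; E/F] holding=D
step 4 (stack(D, A)): towers=[A/D; B/C; E/F] holding=-
step 5 (unstack(C, B)): towers=[A/D; B; E/F] holding=C
step 6 (putdown(C)): towers=[A/D; B; C; E/F] holding=-

towers=[A/D; B; C; E/F] holding=-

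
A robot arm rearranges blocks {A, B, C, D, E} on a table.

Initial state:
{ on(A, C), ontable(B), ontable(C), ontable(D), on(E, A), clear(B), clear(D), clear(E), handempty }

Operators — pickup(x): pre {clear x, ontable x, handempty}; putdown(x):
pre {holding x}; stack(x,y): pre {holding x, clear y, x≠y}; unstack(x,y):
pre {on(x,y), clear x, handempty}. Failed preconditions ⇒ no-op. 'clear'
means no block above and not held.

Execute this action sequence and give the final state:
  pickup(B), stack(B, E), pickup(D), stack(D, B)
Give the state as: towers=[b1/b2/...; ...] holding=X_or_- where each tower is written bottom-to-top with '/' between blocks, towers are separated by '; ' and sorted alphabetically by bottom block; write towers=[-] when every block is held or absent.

step 1 (pickup(B)): towers=[C/A/E; D] holding=B
step 2 (stack(B, E)): towers=[C/A/E/B; D] holding=-
step 3 (pickup(D)): towers=[C/A/E/B] holding=D
step 4 (stack(D, B)): towers=[C/A/E/B/D] holding=-

towers=[C/A/E/B/D] holding=-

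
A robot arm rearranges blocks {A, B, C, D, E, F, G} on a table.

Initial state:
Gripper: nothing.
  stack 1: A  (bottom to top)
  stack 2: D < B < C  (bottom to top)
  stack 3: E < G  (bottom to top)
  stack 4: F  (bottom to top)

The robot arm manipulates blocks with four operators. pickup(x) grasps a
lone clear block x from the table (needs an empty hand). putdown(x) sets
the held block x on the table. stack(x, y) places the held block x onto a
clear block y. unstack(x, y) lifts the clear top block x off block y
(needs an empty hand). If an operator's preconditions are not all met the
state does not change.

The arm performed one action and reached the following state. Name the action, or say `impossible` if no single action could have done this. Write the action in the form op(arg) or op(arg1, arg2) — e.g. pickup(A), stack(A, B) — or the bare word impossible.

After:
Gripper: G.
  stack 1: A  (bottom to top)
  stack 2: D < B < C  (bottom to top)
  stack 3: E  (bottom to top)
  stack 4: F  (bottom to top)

target: towers=[A; D/B/C; E; F] holding=G
         pickup(F) → towers=[A; D/B/C; E/G] holding=F
     unstack(G, E) → towers=[A; D/B/C; E; F] holding=G  ← match
         pickup(A) → towers=[D/B/C; E/G; F] holding=A
     unstack(C, B) → towers=[A; D/B; E/G; F] holding=C

unstack(G, E)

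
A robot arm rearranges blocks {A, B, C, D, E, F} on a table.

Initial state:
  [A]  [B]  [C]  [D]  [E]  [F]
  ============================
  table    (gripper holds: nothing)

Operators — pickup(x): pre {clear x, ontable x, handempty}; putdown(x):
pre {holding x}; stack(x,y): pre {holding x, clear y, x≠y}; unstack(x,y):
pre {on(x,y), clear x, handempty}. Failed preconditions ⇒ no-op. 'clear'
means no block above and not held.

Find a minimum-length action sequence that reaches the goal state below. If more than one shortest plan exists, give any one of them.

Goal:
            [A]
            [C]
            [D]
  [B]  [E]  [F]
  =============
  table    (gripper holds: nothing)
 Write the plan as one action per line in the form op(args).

step 1 (pickup(D)): towers=[A; B; C; E; F] holding=D
step 2 (stack(D, F)): towers=[A; B; C; E; F/D] holding=-
step 3 (pickup(C)): towers=[A; B; E; F/D] holding=C
step 4 (stack(C, D)): towers=[A; B; E; F/D/C] holding=-
step 5 (pickup(A)): towers=[B; E; F/D/C] holding=A
step 6 (stack(A, C)): towers=[B; E; F/D/C/A] holding=-
goal check: towers=[B; E; F/D/C/A] holding=- — reached (length 6, optimal by BFS)

pickup(D)
stack(D, F)
pickup(C)
stack(C, D)
pickup(A)
stack(A, C)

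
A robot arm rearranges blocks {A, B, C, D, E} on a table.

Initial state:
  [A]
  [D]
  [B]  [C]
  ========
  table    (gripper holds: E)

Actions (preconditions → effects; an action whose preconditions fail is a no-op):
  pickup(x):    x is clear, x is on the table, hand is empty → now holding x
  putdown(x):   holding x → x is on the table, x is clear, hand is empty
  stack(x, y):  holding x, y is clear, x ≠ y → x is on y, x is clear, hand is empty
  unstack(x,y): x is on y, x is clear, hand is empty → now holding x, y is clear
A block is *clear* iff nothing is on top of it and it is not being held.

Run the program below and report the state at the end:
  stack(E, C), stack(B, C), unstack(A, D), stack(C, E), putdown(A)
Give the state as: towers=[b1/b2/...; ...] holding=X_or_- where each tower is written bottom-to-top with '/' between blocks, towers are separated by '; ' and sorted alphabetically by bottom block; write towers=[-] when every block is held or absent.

towers=[A; B/D; C/E] holding=-

step 1 (stack(E, C)): towers=[B/D/A; C/E] holding=-
step 2 (stack(B, C)) [no-op]: towers=[B/D/A; C/E] holding=-
step 3 (unstack(A, D)): towers=[B/D; C/E] holding=A
step 4 (stack(C, E)) [no-op]: towers=[B/D; C/E] holding=A
step 5 (putdown(A)): towers=[A; B/D; C/E] holding=-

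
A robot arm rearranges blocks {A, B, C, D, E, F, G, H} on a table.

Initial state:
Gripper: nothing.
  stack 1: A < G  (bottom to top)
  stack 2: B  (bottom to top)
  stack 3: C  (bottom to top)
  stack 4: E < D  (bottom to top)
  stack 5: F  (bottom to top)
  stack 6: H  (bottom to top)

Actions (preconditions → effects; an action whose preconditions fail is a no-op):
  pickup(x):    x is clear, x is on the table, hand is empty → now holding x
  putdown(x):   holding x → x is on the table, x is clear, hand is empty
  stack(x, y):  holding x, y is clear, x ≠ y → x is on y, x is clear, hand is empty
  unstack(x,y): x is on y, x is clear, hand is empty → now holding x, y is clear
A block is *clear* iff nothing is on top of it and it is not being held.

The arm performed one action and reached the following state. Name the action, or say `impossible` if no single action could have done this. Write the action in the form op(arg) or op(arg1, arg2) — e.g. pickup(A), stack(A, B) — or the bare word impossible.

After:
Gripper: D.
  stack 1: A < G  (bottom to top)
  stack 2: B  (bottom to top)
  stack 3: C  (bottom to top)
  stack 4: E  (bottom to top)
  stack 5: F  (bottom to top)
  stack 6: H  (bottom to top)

target: towers=[A/G; B; C; E; F; H] holding=D
     unstack(G, A) → towers=[A; B; C; E/D; F; H] holding=G
         pickup(H) → towers=[A/G; B; C; E/D; F] holding=H
         pickup(B) → towers=[A/G; C; E/D; F; H] holding=B
         pickup(F) → towers=[A/G; B; C; E/D; H] holding=F
     unstack(D, E) → towers=[A/G; B; C; E; F; H] holding=D  ← match
         pickup(C) → towers=[A/G; B; E/D; F; H] holding=C

unstack(D, E)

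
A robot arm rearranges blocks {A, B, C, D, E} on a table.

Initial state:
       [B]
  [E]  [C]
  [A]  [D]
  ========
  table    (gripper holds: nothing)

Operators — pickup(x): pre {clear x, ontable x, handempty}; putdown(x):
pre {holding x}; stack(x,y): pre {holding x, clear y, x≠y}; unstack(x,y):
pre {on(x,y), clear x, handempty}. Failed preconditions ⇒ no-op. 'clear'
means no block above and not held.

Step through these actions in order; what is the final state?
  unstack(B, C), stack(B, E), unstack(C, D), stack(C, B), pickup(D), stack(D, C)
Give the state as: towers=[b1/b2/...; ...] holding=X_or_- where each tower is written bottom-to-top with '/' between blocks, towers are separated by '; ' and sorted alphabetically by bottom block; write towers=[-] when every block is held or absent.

step 1 (unstack(B, C)): towers=[A/E; D/C] holding=B
step 2 (stack(B, E)): towers=[A/E/B; D/C] holding=-
step 3 (unstack(C, D)): towers=[A/E/B; D] holding=C
step 4 (stack(C, B)): towers=[A/E/B/C; D] holding=-
step 5 (pickup(D)): towers=[A/E/B/C] holding=D
step 6 (stack(D, C)): towers=[A/E/B/C/D] holding=-

towers=[A/E/B/C/D] holding=-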